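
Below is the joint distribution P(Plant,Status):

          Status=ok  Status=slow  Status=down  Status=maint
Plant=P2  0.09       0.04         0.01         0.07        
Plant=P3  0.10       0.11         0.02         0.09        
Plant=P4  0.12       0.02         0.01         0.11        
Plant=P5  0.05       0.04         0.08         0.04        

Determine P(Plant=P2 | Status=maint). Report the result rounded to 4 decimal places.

P(Status=maint) = 0.07 + 0.09 + 0.11 + 0.04 = 0.31.
P(Plant=P2 | Status=maint) = 0.07/0.31 = 0.2258.

0.2258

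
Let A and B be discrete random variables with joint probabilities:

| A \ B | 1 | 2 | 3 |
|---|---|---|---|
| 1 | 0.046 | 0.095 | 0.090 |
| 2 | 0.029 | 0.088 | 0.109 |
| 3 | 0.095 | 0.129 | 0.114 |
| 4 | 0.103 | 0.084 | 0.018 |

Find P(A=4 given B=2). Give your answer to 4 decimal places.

0.2121

P(B=2) = 0.095 + 0.088 + 0.129 + 0.084 = 0.396.
P(A=4 | B=2) = 0.084/0.396 = 0.2121.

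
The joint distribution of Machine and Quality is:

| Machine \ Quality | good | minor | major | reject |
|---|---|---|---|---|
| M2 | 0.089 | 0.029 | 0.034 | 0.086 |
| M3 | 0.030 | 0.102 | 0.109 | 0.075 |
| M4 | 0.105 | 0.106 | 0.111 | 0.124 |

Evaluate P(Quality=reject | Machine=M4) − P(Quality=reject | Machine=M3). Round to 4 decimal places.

P(Machine=M4) = 0.105 + 0.106 + 0.111 + 0.124 = 0.446; P(Quality=reject | Machine=M4) = 0.124/0.446 = 0.27803.
P(Machine=M3) = 0.030 + 0.102 + 0.109 + 0.075 = 0.316; P(Quality=reject | Machine=M3) = 0.075/0.316 = 0.23734.
Difference = 0.0407.

0.0407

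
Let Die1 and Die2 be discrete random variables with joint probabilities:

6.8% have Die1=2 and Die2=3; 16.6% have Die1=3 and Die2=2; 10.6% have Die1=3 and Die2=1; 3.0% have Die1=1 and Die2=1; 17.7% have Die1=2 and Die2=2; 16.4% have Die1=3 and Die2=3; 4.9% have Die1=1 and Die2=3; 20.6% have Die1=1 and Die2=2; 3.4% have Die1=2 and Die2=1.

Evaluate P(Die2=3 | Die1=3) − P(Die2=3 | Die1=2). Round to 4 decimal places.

P(Die1=3) = 0.106 + 0.166 + 0.164 = 0.436; P(Die2=3 | Die1=3) = 0.164/0.436 = 0.37615.
P(Die1=2) = 0.034 + 0.177 + 0.068 = 0.279; P(Die2=3 | Die1=2) = 0.068/0.279 = 0.24373.
Difference = 0.1324.

0.1324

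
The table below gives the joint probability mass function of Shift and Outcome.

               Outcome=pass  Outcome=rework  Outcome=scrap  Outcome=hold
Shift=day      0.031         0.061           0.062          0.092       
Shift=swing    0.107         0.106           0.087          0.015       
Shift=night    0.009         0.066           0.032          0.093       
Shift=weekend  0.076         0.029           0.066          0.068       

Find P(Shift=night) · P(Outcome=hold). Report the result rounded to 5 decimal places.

P(Shift=night) = 0.009 + 0.066 + 0.032 + 0.093 = 0.200.
P(Outcome=hold) = 0.092 + 0.015 + 0.093 + 0.068 = 0.268.
Product: 0.200 × 0.268 = 0.05360.

0.05360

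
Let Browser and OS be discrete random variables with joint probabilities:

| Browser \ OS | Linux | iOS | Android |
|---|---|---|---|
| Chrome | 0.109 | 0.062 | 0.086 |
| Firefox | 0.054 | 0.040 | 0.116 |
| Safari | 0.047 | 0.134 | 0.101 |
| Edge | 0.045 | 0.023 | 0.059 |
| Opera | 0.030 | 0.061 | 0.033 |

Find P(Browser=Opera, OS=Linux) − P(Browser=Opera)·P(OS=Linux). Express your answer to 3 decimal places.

P(Browser=Opera) = 0.030 + 0.061 + 0.033 = 0.124.
P(OS=Linux) = 0.109 + 0.054 + 0.047 + 0.045 + 0.030 = 0.285.
P(Browser=Opera, OS=Linux) − P(Browser=Opera)P(OS=Linux) = 0.030 − 0.124×0.285 = -0.005.

-0.005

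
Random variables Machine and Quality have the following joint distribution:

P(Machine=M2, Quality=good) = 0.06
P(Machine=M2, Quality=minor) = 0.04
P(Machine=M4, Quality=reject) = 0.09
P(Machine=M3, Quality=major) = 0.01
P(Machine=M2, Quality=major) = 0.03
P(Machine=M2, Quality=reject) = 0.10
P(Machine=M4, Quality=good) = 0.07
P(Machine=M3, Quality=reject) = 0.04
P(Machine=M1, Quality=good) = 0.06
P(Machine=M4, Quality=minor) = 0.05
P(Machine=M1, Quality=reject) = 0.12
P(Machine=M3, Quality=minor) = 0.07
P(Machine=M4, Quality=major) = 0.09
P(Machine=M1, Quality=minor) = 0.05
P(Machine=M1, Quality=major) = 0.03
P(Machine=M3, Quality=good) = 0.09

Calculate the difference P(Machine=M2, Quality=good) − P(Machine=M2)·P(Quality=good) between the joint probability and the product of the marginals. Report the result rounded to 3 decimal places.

-0.004

P(Machine=M2) = 0.06 + 0.04 + 0.03 + 0.10 = 0.23.
P(Quality=good) = 0.06 + 0.06 + 0.09 + 0.07 = 0.28.
P(Machine=M2, Quality=good) − P(Machine=M2)P(Quality=good) = 0.06 − 0.23×0.28 = -0.004.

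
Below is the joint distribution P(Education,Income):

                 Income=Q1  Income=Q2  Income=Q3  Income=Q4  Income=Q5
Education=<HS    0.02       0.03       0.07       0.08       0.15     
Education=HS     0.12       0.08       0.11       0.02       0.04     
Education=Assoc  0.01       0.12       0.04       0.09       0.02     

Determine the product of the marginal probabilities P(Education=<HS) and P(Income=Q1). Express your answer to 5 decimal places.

0.05250

P(Education=<HS) = 0.02 + 0.03 + 0.07 + 0.08 + 0.15 = 0.35.
P(Income=Q1) = 0.02 + 0.12 + 0.01 = 0.15.
Product: 0.35 × 0.15 = 0.05250.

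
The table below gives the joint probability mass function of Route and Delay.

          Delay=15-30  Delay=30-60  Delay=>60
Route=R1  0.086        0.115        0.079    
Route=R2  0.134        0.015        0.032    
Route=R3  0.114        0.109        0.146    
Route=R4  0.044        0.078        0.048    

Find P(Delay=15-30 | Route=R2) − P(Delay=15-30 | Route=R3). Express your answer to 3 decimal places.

P(Route=R2) = 0.134 + 0.015 + 0.032 = 0.181; P(Delay=15-30 | Route=R2) = 0.134/0.181 = 0.7403.
P(Route=R3) = 0.114 + 0.109 + 0.146 = 0.369; P(Delay=15-30 | Route=R3) = 0.114/0.369 = 0.3089.
Difference = 0.431.

0.431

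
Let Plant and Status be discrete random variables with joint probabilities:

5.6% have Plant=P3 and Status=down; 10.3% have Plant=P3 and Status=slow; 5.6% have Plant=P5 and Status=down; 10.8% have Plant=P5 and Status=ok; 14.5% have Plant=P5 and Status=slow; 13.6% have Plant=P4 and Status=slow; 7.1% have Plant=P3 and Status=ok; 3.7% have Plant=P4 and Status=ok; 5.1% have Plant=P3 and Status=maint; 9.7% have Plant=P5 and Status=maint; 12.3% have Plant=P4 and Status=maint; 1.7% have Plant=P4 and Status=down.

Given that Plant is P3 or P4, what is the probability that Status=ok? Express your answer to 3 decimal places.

0.182

P(Plant=P3) = 0.071 + 0.103 + 0.056 + 0.051 = 0.281.
P(Plant=P4) = 0.037 + 0.136 + 0.017 + 0.123 = 0.313.
P(Plant ∈ {P3, P4}) = 0.281 + 0.313 = 0.594; P(Status=ok, Plant ∈ {P3, P4}) = 0.071 + 0.037 = 0.108.
P(Status=ok | Plant ∈ {P3, P4}) = 0.108/0.594 = 0.182.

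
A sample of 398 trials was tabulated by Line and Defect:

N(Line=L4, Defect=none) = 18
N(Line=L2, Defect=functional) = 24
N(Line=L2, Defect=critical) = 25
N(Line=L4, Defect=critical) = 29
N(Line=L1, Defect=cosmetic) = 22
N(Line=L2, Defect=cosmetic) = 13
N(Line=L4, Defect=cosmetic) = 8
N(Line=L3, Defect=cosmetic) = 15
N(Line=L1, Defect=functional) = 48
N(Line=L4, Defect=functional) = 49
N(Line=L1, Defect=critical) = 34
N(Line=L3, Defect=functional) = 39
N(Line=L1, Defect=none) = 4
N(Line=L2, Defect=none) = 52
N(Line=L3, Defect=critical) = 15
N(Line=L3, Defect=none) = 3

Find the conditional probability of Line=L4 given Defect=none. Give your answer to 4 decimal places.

0.2338

Total with Defect=none: 4 + 52 + 3 + 18 = 77.
P(Line=L4 | Defect=none) = 18/77 = 0.2338.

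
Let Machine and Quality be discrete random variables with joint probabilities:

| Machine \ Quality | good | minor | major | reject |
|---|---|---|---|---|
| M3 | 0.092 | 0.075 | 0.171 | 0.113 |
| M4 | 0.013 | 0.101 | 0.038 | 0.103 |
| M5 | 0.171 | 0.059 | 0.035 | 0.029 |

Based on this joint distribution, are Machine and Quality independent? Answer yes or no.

P(Machine=M5) = 0.294 and P(Quality=good) = 0.276, so their product is 0.08114, but P(Machine=M5, Quality=good) = 0.171. Since these differ, Machine and Quality are not independent.

no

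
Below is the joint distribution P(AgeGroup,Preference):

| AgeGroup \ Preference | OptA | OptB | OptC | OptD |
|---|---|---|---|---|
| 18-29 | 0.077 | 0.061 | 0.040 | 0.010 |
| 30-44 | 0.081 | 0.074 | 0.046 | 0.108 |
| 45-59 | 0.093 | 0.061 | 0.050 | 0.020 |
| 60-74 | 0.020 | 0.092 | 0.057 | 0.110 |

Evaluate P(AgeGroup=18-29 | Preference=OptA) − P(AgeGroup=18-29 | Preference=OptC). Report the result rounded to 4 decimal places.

0.0769

P(Preference=OptA) = 0.077 + 0.081 + 0.093 + 0.020 = 0.271; P(AgeGroup=18-29 | Preference=OptA) = 0.077/0.271 = 0.28413.
P(Preference=OptC) = 0.040 + 0.046 + 0.050 + 0.057 = 0.193; P(AgeGroup=18-29 | Preference=OptC) = 0.040/0.193 = 0.20725.
Difference = 0.0769.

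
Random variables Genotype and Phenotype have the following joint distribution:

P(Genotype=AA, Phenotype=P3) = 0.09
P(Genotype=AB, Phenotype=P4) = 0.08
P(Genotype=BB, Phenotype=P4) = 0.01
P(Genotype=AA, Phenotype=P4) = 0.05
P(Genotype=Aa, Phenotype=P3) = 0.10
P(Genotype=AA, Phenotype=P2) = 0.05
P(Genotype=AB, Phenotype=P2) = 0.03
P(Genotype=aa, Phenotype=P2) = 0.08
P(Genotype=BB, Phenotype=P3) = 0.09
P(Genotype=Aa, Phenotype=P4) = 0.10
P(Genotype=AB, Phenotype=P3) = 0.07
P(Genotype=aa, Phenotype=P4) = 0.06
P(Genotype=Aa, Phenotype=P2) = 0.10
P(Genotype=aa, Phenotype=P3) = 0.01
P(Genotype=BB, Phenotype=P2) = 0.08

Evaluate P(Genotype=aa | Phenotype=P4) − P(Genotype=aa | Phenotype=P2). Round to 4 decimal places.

P(Phenotype=P4) = 0.05 + 0.10 + 0.06 + 0.08 + 0.01 = 0.30; P(Genotype=aa | Phenotype=P4) = 0.06/0.30 = 0.20000.
P(Phenotype=P2) = 0.05 + 0.10 + 0.08 + 0.03 + 0.08 = 0.34; P(Genotype=aa | Phenotype=P2) = 0.08/0.34 = 0.23529.
Difference = -0.0353.

-0.0353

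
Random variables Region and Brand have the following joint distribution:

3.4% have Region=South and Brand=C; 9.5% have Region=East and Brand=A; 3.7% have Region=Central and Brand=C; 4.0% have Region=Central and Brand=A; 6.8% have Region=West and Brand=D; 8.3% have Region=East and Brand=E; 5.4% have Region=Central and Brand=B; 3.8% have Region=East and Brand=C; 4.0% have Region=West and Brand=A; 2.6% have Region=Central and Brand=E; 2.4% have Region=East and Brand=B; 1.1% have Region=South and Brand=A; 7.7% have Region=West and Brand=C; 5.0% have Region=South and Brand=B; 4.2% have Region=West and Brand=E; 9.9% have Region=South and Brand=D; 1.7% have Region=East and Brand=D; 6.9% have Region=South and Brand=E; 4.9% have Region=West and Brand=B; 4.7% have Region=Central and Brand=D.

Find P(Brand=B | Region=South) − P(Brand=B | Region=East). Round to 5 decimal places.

0.09673

P(Region=South) = 0.011 + 0.050 + 0.034 + 0.099 + 0.069 = 0.263; P(Brand=B | Region=South) = 0.050/0.263 = 0.190114.
P(Region=East) = 0.095 + 0.024 + 0.038 + 0.017 + 0.083 = 0.257; P(Brand=B | Region=East) = 0.024/0.257 = 0.093385.
Difference = 0.09673.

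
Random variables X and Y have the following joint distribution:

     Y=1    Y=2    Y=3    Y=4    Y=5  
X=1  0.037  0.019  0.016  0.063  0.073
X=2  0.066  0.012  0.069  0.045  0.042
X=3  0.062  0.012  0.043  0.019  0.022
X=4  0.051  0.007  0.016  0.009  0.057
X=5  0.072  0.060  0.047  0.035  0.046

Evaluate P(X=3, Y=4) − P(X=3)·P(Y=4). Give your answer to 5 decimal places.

-0.00802

P(X=3) = 0.062 + 0.012 + 0.043 + 0.019 + 0.022 = 0.158.
P(Y=4) = 0.063 + 0.045 + 0.019 + 0.009 + 0.035 = 0.171.
P(X=3, Y=4) − P(X=3)P(Y=4) = 0.019 − 0.158×0.171 = -0.00802.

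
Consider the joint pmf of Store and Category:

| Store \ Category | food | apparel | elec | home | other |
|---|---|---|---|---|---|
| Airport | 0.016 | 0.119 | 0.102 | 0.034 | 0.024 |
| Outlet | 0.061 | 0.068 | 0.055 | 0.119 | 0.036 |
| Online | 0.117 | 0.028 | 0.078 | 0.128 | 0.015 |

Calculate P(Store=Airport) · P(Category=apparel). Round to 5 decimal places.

P(Store=Airport) = 0.016 + 0.119 + 0.102 + 0.034 + 0.024 = 0.295.
P(Category=apparel) = 0.119 + 0.068 + 0.028 = 0.215.
Product: 0.295 × 0.215 = 0.06343.

0.06343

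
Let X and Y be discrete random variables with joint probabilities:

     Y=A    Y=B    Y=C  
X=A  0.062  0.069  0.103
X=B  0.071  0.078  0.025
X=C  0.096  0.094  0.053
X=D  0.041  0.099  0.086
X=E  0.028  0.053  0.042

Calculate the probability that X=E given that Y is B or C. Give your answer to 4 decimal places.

0.1353

P(Y=B) = 0.069 + 0.078 + 0.094 + 0.099 + 0.053 = 0.393.
P(Y=C) = 0.103 + 0.025 + 0.053 + 0.086 + 0.042 = 0.309.
P(Y ∈ {B, C}) = 0.393 + 0.309 = 0.702; P(X=E, Y ∈ {B, C}) = 0.053 + 0.042 = 0.095.
P(X=E | Y ∈ {B, C}) = 0.095/0.702 = 0.1353.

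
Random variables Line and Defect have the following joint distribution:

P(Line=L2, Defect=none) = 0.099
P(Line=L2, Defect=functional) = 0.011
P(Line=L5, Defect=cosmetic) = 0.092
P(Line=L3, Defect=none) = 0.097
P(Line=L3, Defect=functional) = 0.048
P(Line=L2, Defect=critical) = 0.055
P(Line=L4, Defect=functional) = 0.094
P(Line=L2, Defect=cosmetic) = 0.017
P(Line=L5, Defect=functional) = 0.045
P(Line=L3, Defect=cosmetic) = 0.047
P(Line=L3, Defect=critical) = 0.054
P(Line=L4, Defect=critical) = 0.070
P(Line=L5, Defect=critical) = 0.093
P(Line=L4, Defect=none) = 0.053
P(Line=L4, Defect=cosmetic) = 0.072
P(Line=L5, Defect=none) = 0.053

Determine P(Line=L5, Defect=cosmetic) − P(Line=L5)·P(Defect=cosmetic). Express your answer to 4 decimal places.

0.0275

P(Line=L5) = 0.053 + 0.092 + 0.045 + 0.093 = 0.283.
P(Defect=cosmetic) = 0.017 + 0.047 + 0.072 + 0.092 = 0.228.
P(Line=L5, Defect=cosmetic) − P(Line=L5)P(Defect=cosmetic) = 0.092 − 0.283×0.228 = 0.0275.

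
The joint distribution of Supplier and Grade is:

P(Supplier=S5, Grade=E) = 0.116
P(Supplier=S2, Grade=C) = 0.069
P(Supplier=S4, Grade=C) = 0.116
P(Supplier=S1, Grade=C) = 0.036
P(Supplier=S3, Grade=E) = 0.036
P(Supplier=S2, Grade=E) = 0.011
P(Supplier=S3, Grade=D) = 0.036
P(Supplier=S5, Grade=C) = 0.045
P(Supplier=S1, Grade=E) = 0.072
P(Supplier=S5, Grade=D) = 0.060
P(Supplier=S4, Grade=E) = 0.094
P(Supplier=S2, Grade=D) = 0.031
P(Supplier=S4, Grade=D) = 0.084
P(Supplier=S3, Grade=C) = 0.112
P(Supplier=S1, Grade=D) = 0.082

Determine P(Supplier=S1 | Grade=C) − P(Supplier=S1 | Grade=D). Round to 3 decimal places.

-0.185

P(Grade=C) = 0.036 + 0.069 + 0.112 + 0.116 + 0.045 = 0.378; P(Supplier=S1 | Grade=C) = 0.036/0.378 = 0.0952.
P(Grade=D) = 0.082 + 0.031 + 0.036 + 0.084 + 0.060 = 0.293; P(Supplier=S1 | Grade=D) = 0.082/0.293 = 0.2799.
Difference = -0.185.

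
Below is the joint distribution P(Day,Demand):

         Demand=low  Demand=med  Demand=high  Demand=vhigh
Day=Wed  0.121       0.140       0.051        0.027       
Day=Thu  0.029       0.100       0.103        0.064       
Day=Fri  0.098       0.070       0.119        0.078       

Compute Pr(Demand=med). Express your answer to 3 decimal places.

P(Demand=med) = 0.140 + 0.100 + 0.070 = 0.310.

0.310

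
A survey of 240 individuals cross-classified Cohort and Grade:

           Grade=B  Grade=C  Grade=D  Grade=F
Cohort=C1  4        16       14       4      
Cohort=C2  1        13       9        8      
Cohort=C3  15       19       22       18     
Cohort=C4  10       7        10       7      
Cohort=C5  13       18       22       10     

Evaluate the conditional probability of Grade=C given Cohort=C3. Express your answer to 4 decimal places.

Total with Cohort=C3: 15 + 19 + 22 + 18 = 74.
P(Grade=C | Cohort=C3) = 19/74 = 0.2568.

0.2568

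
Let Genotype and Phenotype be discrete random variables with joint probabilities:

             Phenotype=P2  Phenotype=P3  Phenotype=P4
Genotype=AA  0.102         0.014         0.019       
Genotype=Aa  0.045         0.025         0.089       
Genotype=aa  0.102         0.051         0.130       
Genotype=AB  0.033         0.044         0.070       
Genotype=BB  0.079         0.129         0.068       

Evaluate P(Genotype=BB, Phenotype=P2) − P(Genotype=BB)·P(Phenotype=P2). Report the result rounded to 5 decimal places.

P(Genotype=BB) = 0.079 + 0.129 + 0.068 = 0.276.
P(Phenotype=P2) = 0.102 + 0.045 + 0.102 + 0.033 + 0.079 = 0.361.
P(Genotype=BB, Phenotype=P2) − P(Genotype=BB)P(Phenotype=P2) = 0.079 − 0.276×0.361 = -0.02064.

-0.02064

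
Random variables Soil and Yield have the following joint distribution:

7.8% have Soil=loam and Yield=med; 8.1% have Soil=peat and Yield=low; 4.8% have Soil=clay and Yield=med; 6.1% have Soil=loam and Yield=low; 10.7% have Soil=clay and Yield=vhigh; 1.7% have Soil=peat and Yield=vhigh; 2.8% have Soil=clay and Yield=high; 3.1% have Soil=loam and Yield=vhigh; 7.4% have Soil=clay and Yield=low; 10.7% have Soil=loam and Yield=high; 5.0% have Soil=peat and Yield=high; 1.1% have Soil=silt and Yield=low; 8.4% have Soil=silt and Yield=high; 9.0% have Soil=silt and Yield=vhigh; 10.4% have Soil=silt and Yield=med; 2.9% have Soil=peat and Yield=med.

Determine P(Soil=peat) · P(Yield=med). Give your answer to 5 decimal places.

P(Soil=peat) = 0.081 + 0.029 + 0.050 + 0.017 = 0.177.
P(Yield=med) = 0.078 + 0.048 + 0.104 + 0.029 = 0.259.
Product: 0.177 × 0.259 = 0.04584.

0.04584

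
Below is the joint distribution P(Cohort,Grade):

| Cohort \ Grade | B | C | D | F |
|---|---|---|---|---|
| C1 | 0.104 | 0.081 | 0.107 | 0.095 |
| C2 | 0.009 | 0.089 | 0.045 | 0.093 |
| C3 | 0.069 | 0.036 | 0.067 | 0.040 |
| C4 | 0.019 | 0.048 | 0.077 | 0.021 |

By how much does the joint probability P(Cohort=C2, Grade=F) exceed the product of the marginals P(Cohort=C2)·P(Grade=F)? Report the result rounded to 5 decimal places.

0.03424

P(Cohort=C2) = 0.009 + 0.089 + 0.045 + 0.093 = 0.236.
P(Grade=F) = 0.095 + 0.093 + 0.040 + 0.021 = 0.249.
P(Cohort=C2, Grade=F) − P(Cohort=C2)P(Grade=F) = 0.093 − 0.236×0.249 = 0.03424.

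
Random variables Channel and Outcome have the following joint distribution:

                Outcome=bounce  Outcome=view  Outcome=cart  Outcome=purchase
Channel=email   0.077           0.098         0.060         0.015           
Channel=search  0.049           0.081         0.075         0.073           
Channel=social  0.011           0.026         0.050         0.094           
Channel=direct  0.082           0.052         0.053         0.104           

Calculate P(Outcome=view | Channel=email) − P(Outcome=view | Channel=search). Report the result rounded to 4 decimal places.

P(Channel=email) = 0.077 + 0.098 + 0.060 + 0.015 = 0.250; P(Outcome=view | Channel=email) = 0.098/0.250 = 0.39200.
P(Channel=search) = 0.049 + 0.081 + 0.075 + 0.073 = 0.278; P(Outcome=view | Channel=search) = 0.081/0.278 = 0.29137.
Difference = 0.1006.

0.1006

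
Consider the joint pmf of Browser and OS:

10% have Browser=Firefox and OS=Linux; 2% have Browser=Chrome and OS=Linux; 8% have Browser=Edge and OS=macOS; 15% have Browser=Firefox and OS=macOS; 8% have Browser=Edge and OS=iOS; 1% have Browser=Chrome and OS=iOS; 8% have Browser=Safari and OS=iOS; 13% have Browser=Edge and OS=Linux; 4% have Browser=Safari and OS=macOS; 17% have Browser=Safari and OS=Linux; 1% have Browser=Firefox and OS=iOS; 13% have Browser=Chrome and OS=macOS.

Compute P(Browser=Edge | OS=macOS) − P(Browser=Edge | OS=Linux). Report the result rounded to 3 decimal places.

P(OS=macOS) = 0.13 + 0.15 + 0.04 + 0.08 = 0.40; P(Browser=Edge | OS=macOS) = 0.08/0.40 = 0.2000.
P(OS=Linux) = 0.02 + 0.10 + 0.17 + 0.13 = 0.42; P(Browser=Edge | OS=Linux) = 0.13/0.42 = 0.3095.
Difference = -0.110.

-0.110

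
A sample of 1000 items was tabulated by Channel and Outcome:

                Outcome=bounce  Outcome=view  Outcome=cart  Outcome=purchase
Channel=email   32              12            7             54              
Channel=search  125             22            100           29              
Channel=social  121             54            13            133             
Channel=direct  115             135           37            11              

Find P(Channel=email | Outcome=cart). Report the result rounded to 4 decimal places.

0.0446

Total with Outcome=cart: 7 + 100 + 13 + 37 = 157.
P(Channel=email | Outcome=cart) = 7/157 = 0.0446.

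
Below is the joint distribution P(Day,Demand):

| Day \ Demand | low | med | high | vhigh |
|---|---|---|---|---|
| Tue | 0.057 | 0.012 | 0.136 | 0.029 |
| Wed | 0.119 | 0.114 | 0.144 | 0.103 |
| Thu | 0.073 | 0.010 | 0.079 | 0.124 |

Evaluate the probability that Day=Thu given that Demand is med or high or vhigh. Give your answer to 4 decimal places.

0.2836

P(Demand=med) = 0.012 + 0.114 + 0.010 = 0.136.
P(Demand=high) = 0.136 + 0.144 + 0.079 = 0.359.
P(Demand=vhigh) = 0.029 + 0.103 + 0.124 = 0.256.
P(Demand ∈ {med, high, vhigh}) = 0.136 + 0.359 + 0.256 = 0.751; P(Day=Thu, Demand ∈ {med, high, vhigh}) = 0.010 + 0.079 + 0.124 = 0.213.
P(Day=Thu | Demand ∈ {med, high, vhigh}) = 0.213/0.751 = 0.2836.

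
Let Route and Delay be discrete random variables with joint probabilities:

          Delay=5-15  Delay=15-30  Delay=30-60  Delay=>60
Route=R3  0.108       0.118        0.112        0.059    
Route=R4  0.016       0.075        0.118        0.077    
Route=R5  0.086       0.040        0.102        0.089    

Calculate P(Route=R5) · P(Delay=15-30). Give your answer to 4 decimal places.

0.0739

P(Route=R5) = 0.086 + 0.040 + 0.102 + 0.089 = 0.317.
P(Delay=15-30) = 0.118 + 0.075 + 0.040 = 0.233.
Product: 0.317 × 0.233 = 0.0739.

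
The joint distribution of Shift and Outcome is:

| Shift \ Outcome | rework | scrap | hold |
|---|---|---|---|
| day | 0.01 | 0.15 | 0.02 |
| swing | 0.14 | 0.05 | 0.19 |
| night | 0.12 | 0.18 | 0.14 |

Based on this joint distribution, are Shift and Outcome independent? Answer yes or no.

P(Shift=swing) = 0.38 and P(Outcome=scrap) = 0.38, so their product is 0.1444, but P(Shift=swing, Outcome=scrap) = 0.05. Since these differ, Shift and Outcome are not independent.

no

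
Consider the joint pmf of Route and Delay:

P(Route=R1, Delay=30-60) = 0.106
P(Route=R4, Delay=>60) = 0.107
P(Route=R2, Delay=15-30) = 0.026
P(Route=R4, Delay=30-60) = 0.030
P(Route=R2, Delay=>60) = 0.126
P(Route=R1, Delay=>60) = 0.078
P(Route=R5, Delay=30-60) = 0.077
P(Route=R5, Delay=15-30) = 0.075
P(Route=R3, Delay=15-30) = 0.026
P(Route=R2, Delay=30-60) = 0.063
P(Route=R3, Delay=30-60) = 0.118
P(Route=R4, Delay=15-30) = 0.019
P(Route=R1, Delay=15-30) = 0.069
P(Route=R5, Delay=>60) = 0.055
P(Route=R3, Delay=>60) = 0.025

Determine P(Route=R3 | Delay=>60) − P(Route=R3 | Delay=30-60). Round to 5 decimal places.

P(Delay=>60) = 0.078 + 0.126 + 0.025 + 0.107 + 0.055 = 0.391; P(Route=R3 | Delay=>60) = 0.025/0.391 = 0.063939.
P(Delay=30-60) = 0.106 + 0.063 + 0.118 + 0.030 + 0.077 = 0.394; P(Route=R3 | Delay=30-60) = 0.118/0.394 = 0.299492.
Difference = -0.23555.

-0.23555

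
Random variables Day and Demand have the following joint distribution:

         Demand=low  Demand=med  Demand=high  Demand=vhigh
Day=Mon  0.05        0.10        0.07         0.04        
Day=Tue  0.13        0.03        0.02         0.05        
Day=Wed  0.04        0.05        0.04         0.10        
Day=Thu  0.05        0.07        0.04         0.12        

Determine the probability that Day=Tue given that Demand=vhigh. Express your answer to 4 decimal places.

P(Demand=vhigh) = 0.04 + 0.05 + 0.10 + 0.12 = 0.31.
P(Day=Tue | Demand=vhigh) = 0.05/0.31 = 0.1613.

0.1613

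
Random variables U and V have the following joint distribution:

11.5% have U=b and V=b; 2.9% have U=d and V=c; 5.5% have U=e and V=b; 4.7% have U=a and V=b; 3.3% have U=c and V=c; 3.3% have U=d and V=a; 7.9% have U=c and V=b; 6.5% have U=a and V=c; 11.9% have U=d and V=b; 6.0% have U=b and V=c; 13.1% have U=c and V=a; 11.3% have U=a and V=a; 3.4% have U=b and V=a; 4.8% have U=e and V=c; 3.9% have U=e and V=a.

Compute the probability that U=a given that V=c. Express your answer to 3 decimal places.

0.277

P(V=c) = 0.065 + 0.060 + 0.033 + 0.029 + 0.048 = 0.235.
P(U=a | V=c) = 0.065/0.235 = 0.277.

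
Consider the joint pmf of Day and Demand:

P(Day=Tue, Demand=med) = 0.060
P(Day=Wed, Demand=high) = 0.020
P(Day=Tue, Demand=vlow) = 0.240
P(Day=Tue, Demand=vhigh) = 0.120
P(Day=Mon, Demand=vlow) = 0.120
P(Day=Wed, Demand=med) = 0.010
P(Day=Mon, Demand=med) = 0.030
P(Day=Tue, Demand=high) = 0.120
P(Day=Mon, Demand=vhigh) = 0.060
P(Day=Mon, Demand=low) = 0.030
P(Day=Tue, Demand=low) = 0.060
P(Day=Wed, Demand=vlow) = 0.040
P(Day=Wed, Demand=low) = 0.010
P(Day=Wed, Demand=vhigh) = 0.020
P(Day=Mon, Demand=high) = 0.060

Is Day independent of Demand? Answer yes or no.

yes

Every cell satisfies P(Day,Demand) = P(Day)·P(Demand). For instance P(Day=Mon) = 0.300, P(Demand=med) = 0.100, and 0.300×0.100 = 0.030 matches the joint entry. So Day and Demand are independent.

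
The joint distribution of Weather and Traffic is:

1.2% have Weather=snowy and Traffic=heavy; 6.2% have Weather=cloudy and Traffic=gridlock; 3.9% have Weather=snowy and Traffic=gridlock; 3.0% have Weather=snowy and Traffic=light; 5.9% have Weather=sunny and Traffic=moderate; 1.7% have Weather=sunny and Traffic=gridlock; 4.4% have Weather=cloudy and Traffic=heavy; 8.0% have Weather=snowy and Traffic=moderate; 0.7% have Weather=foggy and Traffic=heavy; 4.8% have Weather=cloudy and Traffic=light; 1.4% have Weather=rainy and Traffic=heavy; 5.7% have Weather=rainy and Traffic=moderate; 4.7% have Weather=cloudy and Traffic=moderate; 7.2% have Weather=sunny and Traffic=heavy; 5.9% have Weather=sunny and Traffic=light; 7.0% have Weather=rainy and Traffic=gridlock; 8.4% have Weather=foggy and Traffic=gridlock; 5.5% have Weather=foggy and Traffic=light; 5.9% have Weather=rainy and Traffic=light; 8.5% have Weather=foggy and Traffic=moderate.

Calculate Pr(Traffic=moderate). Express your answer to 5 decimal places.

0.32800

P(Traffic=moderate) = 0.059 + 0.047 + 0.057 + 0.080 + 0.085 = 0.328.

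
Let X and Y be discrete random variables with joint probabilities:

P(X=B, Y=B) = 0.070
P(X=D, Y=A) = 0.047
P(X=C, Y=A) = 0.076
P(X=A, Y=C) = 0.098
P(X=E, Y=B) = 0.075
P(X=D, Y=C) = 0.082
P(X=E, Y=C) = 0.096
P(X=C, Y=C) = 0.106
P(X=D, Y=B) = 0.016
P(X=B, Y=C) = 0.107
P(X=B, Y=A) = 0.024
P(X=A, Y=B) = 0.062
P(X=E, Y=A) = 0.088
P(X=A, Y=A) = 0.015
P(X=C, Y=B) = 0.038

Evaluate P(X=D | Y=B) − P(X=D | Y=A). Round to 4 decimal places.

-0.1267

P(Y=B) = 0.062 + 0.070 + 0.038 + 0.016 + 0.075 = 0.261; P(X=D | Y=B) = 0.016/0.261 = 0.06130.
P(Y=A) = 0.015 + 0.024 + 0.076 + 0.047 + 0.088 = 0.250; P(X=D | Y=A) = 0.047/0.250 = 0.18800.
Difference = -0.1267.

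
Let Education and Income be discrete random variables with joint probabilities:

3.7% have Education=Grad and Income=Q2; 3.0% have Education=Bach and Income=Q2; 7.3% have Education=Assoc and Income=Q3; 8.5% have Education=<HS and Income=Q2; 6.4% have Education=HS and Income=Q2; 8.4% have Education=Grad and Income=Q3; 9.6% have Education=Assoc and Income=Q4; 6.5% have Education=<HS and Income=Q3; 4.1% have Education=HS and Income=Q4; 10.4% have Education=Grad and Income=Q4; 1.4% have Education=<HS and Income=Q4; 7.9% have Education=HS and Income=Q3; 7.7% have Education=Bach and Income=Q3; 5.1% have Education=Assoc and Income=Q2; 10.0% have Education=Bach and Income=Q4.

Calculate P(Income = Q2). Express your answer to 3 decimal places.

P(Income=Q2) = 0.085 + 0.064 + 0.051 + 0.030 + 0.037 = 0.267.

0.267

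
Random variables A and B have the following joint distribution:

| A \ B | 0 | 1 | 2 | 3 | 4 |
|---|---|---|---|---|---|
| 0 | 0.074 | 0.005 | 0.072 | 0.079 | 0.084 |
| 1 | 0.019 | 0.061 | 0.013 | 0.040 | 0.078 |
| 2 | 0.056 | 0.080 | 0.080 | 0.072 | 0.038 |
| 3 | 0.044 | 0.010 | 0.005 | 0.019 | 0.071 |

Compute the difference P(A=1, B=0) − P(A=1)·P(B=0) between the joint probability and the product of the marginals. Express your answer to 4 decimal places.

P(A=1) = 0.019 + 0.061 + 0.013 + 0.040 + 0.078 = 0.211.
P(B=0) = 0.074 + 0.019 + 0.056 + 0.044 = 0.193.
P(A=1, B=0) − P(A=1)P(B=0) = 0.019 − 0.211×0.193 = -0.0217.

-0.0217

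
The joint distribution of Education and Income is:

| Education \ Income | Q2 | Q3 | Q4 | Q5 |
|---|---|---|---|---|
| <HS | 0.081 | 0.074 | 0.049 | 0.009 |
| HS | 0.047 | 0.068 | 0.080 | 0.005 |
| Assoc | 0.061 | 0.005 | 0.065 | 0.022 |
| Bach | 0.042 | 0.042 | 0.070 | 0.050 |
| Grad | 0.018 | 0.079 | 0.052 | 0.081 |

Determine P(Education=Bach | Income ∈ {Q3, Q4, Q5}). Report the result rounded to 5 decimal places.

P(Income=Q3) = 0.074 + 0.068 + 0.005 + 0.042 + 0.079 = 0.268.
P(Income=Q4) = 0.049 + 0.080 + 0.065 + 0.070 + 0.052 = 0.316.
P(Income=Q5) = 0.009 + 0.005 + 0.022 + 0.050 + 0.081 = 0.167.
P(Income ∈ {Q3, Q4, Q5}) = 0.268 + 0.316 + 0.167 = 0.751; P(Education=Bach, Income ∈ {Q3, Q4, Q5}) = 0.042 + 0.070 + 0.050 = 0.162.
P(Education=Bach | Income ∈ {Q3, Q4, Q5}) = 0.162/0.751 = 0.21571.

0.21571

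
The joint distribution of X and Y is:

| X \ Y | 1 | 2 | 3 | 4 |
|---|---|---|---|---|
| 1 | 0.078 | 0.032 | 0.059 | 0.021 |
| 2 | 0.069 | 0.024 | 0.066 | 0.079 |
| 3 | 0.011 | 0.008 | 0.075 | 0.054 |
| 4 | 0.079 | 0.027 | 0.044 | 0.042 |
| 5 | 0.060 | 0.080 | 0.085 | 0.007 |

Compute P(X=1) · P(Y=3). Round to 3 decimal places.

P(X=1) = 0.078 + 0.032 + 0.059 + 0.021 = 0.190.
P(Y=3) = 0.059 + 0.066 + 0.075 + 0.044 + 0.085 = 0.329.
Product: 0.190 × 0.329 = 0.063.

0.063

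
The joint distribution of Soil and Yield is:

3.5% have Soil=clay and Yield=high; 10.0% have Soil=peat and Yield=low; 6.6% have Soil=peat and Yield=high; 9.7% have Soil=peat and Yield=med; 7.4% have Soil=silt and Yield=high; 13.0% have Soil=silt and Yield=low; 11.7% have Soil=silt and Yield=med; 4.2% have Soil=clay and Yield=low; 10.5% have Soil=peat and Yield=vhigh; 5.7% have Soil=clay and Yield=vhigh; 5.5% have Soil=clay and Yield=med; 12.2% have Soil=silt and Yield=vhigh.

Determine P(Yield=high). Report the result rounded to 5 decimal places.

P(Yield=high) = 0.035 + 0.074 + 0.066 = 0.175.

0.17500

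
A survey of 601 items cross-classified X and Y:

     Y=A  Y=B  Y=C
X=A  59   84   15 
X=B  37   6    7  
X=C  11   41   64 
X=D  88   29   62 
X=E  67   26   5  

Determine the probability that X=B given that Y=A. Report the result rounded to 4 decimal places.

Total with Y=A: 59 + 37 + 11 + 88 + 67 = 262.
P(X=B | Y=A) = 37/262 = 0.1412.

0.1412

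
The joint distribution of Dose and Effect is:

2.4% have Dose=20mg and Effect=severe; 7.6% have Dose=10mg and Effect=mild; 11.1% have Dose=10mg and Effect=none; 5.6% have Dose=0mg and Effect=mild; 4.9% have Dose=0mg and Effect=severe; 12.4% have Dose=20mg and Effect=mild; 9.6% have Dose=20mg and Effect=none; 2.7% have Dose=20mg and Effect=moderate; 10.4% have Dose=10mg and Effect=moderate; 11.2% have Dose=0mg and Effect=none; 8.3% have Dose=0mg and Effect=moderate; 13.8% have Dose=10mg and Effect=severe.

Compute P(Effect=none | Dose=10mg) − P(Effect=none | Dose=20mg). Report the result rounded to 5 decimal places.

-0.09550

P(Dose=10mg) = 0.111 + 0.076 + 0.104 + 0.138 = 0.429; P(Effect=none | Dose=10mg) = 0.111/0.429 = 0.258741.
P(Dose=20mg) = 0.096 + 0.124 + 0.027 + 0.024 = 0.271; P(Effect=none | Dose=20mg) = 0.096/0.271 = 0.354244.
Difference = -0.09550.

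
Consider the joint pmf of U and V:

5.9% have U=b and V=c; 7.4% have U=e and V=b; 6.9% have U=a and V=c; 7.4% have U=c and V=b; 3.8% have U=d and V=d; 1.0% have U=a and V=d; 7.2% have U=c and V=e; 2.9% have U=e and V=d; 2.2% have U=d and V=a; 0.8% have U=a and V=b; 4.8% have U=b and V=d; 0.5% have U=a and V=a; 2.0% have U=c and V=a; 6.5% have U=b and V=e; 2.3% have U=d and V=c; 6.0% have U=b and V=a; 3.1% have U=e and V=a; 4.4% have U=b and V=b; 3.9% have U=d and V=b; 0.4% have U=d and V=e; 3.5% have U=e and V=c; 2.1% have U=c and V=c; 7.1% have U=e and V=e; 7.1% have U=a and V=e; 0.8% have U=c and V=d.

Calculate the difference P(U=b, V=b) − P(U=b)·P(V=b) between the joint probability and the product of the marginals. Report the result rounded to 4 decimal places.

-0.0220

P(U=b) = 0.060 + 0.044 + 0.059 + 0.048 + 0.065 = 0.276.
P(V=b) = 0.008 + 0.044 + 0.074 + 0.039 + 0.074 = 0.239.
P(U=b, V=b) − P(U=b)P(V=b) = 0.044 − 0.276×0.239 = -0.0220.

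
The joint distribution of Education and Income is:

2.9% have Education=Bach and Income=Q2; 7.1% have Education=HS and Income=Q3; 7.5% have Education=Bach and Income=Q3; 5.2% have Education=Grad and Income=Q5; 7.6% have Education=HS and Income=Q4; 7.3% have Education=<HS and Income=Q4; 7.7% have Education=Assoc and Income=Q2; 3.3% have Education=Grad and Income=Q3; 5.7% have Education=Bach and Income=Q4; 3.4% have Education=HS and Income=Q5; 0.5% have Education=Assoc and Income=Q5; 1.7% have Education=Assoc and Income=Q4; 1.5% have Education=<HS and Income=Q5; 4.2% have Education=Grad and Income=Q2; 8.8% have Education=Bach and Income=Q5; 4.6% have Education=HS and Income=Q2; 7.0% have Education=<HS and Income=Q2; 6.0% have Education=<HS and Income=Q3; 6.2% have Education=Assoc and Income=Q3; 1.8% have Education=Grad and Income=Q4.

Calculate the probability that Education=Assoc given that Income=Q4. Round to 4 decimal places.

P(Income=Q4) = 0.073 + 0.076 + 0.017 + 0.057 + 0.018 = 0.241.
P(Education=Assoc | Income=Q4) = 0.017/0.241 = 0.0705.

0.0705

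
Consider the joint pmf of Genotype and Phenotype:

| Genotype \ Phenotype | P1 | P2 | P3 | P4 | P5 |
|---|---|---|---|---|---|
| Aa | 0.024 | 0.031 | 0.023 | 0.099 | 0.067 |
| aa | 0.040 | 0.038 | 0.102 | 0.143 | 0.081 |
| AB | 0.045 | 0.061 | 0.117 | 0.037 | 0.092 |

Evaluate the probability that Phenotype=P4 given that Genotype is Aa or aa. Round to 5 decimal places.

P(Genotype=Aa) = 0.024 + 0.031 + 0.023 + 0.099 + 0.067 = 0.244.
P(Genotype=aa) = 0.040 + 0.038 + 0.102 + 0.143 + 0.081 = 0.404.
P(Genotype ∈ {Aa, aa}) = 0.244 + 0.404 = 0.648; P(Phenotype=P4, Genotype ∈ {Aa, aa}) = 0.099 + 0.143 = 0.242.
P(Phenotype=P4 | Genotype ∈ {Aa, aa}) = 0.242/0.648 = 0.37346.

0.37346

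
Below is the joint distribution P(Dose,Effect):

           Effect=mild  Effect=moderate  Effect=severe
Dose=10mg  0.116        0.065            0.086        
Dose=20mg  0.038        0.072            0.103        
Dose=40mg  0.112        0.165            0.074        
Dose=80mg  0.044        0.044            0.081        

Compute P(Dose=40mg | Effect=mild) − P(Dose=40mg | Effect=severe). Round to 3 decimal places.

0.146

P(Effect=mild) = 0.116 + 0.038 + 0.112 + 0.044 = 0.310; P(Dose=40mg | Effect=mild) = 0.112/0.310 = 0.3613.
P(Effect=severe) = 0.086 + 0.103 + 0.074 + 0.081 = 0.344; P(Dose=40mg | Effect=severe) = 0.074/0.344 = 0.2151.
Difference = 0.146.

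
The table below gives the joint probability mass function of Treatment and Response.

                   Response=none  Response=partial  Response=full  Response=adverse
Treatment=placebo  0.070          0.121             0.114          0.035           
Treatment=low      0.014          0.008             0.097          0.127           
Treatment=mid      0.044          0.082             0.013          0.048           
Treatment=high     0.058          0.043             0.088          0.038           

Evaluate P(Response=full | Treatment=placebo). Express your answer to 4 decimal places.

0.3353

P(Treatment=placebo) = 0.070 + 0.121 + 0.114 + 0.035 = 0.340.
P(Response=full | Treatment=placebo) = 0.114/0.340 = 0.3353.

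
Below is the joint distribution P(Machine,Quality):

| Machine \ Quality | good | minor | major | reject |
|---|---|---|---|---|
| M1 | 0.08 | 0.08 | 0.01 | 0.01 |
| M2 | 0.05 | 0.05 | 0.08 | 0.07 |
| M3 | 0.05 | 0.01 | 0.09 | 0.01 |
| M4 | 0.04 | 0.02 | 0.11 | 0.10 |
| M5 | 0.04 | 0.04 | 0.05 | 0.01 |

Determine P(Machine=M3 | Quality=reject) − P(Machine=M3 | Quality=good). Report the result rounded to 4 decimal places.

P(Quality=reject) = 0.01 + 0.07 + 0.01 + 0.10 + 0.01 = 0.20; P(Machine=M3 | Quality=reject) = 0.01/0.20 = 0.05000.
P(Quality=good) = 0.08 + 0.05 + 0.05 + 0.04 + 0.04 = 0.26; P(Machine=M3 | Quality=good) = 0.05/0.26 = 0.19231.
Difference = -0.1423.

-0.1423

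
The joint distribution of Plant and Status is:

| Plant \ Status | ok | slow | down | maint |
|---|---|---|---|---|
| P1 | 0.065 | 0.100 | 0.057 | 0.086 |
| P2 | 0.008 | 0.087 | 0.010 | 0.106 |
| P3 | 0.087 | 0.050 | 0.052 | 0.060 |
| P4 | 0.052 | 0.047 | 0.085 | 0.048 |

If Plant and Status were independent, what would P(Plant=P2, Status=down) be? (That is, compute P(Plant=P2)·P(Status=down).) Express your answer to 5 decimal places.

P(Plant=P2) = 0.008 + 0.087 + 0.010 + 0.106 = 0.211.
P(Status=down) = 0.057 + 0.010 + 0.052 + 0.085 = 0.204.
Product: 0.211 × 0.204 = 0.04304.

0.04304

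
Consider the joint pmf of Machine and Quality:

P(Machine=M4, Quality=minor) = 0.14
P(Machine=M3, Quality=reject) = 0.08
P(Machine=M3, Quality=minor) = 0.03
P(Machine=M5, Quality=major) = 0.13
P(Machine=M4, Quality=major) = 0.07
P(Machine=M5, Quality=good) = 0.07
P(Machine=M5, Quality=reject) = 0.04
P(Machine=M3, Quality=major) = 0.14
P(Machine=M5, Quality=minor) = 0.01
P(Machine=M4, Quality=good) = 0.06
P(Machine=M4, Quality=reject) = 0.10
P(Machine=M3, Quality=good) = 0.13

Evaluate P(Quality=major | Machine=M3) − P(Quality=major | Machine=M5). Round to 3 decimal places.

-0.152

P(Machine=M3) = 0.13 + 0.03 + 0.14 + 0.08 = 0.38; P(Quality=major | Machine=M3) = 0.14/0.38 = 0.3684.
P(Machine=M5) = 0.07 + 0.01 + 0.13 + 0.04 = 0.25; P(Quality=major | Machine=M5) = 0.13/0.25 = 0.5200.
Difference = -0.152.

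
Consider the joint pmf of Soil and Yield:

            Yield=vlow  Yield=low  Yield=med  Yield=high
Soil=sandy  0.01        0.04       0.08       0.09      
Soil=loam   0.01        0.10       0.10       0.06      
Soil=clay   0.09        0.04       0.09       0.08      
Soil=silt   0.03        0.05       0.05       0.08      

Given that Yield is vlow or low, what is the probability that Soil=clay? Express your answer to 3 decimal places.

P(Yield=vlow) = 0.01 + 0.01 + 0.09 + 0.03 = 0.14.
P(Yield=low) = 0.04 + 0.10 + 0.04 + 0.05 = 0.23.
P(Yield ∈ {vlow, low}) = 0.14 + 0.23 = 0.37; P(Soil=clay, Yield ∈ {vlow, low}) = 0.09 + 0.04 = 0.13.
P(Soil=clay | Yield ∈ {vlow, low}) = 0.13/0.37 = 0.351.

0.351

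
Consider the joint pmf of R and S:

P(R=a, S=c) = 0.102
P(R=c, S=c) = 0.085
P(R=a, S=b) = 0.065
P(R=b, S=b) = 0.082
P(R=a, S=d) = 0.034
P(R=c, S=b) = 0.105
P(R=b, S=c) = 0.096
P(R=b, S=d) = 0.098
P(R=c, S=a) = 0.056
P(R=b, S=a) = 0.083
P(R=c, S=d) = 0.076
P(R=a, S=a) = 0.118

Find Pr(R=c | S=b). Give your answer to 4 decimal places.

0.4167

P(S=b) = 0.065 + 0.082 + 0.105 = 0.252.
P(R=c | S=b) = 0.105/0.252 = 0.4167.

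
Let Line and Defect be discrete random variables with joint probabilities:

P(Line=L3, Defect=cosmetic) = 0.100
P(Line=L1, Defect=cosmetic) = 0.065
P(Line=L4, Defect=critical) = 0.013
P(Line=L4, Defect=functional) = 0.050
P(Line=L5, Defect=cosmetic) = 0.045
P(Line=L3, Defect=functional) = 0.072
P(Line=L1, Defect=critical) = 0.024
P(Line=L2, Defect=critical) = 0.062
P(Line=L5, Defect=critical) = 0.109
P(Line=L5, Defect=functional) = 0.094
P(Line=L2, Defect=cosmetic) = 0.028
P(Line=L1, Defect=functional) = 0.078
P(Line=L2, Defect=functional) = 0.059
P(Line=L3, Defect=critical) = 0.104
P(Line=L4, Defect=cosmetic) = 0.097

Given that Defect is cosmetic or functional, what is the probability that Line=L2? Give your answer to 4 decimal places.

0.1265

P(Defect=cosmetic) = 0.065 + 0.028 + 0.100 + 0.097 + 0.045 = 0.335.
P(Defect=functional) = 0.078 + 0.059 + 0.072 + 0.050 + 0.094 = 0.353.
P(Defect ∈ {cosmetic, functional}) = 0.335 + 0.353 = 0.688; P(Line=L2, Defect ∈ {cosmetic, functional}) = 0.028 + 0.059 = 0.087.
P(Line=L2 | Defect ∈ {cosmetic, functional}) = 0.087/0.688 = 0.1265.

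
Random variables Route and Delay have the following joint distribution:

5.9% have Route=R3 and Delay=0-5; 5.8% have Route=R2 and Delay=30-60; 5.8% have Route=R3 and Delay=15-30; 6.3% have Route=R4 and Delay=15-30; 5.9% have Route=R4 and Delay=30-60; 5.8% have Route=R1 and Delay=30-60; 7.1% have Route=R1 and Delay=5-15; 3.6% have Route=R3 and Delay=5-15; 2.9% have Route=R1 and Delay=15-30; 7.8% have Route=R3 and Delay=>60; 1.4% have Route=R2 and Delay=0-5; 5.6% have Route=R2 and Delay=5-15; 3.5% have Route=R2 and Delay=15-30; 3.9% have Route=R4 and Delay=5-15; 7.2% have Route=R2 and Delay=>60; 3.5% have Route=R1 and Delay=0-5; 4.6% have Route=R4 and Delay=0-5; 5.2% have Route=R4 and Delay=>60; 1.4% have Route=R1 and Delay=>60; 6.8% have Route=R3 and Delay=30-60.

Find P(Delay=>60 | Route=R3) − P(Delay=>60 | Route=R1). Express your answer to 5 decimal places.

0.19324

P(Route=R3) = 0.059 + 0.036 + 0.058 + 0.068 + 0.078 = 0.299; P(Delay=>60 | Route=R3) = 0.078/0.299 = 0.260870.
P(Route=R1) = 0.035 + 0.071 + 0.029 + 0.058 + 0.014 = 0.207; P(Delay=>60 | Route=R1) = 0.014/0.207 = 0.067633.
Difference = 0.19324.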